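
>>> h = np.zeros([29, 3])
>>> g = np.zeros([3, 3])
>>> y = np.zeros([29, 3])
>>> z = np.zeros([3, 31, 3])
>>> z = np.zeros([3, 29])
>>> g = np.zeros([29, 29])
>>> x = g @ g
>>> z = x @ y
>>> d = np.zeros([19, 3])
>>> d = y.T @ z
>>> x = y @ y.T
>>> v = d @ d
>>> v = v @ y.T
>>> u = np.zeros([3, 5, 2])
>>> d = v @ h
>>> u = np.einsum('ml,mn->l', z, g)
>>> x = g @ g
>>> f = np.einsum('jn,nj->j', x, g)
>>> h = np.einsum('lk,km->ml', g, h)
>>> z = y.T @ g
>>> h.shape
(3, 29)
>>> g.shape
(29, 29)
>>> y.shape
(29, 3)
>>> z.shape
(3, 29)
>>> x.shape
(29, 29)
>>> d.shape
(3, 3)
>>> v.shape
(3, 29)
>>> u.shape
(3,)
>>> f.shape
(29,)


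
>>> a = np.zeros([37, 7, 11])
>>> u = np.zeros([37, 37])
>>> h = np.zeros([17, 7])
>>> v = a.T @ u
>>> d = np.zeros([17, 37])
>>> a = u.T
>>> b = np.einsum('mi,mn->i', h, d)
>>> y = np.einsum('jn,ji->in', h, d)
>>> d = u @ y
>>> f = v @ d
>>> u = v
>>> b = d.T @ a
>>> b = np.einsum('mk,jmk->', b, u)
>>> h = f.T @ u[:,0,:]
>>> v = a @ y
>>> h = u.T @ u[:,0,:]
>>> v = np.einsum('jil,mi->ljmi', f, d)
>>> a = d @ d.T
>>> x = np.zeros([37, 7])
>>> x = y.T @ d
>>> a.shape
(37, 37)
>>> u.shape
(11, 7, 37)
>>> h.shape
(37, 7, 37)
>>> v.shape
(7, 11, 37, 7)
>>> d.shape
(37, 7)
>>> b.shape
()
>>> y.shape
(37, 7)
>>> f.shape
(11, 7, 7)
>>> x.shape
(7, 7)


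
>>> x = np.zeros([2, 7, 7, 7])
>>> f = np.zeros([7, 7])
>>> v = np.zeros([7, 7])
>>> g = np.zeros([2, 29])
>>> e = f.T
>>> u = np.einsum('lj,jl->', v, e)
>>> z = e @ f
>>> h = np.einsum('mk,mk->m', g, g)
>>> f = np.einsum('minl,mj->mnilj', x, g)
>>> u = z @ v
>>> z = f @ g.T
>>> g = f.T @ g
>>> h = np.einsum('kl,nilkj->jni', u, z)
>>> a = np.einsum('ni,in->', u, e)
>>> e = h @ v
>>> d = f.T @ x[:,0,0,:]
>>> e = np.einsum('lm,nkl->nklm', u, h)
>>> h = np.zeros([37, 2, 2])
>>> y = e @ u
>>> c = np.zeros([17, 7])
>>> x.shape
(2, 7, 7, 7)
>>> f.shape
(2, 7, 7, 7, 29)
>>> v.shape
(7, 7)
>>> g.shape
(29, 7, 7, 7, 29)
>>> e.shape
(2, 2, 7, 7)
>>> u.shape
(7, 7)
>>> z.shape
(2, 7, 7, 7, 2)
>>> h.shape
(37, 2, 2)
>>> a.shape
()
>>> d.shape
(29, 7, 7, 7, 7)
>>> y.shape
(2, 2, 7, 7)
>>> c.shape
(17, 7)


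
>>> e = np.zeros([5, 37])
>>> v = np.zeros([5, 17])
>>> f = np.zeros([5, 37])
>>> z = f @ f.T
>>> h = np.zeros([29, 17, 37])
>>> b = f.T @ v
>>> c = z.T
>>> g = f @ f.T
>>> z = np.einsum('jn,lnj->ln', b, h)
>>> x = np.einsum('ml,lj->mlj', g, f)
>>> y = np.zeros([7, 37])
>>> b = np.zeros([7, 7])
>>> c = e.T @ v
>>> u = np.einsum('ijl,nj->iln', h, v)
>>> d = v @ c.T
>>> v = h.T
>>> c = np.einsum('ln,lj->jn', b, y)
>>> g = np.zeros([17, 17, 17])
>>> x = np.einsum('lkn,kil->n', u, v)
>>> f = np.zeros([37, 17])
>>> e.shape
(5, 37)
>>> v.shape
(37, 17, 29)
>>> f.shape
(37, 17)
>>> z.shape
(29, 17)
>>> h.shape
(29, 17, 37)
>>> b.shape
(7, 7)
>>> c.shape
(37, 7)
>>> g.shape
(17, 17, 17)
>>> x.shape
(5,)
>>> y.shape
(7, 37)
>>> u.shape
(29, 37, 5)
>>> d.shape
(5, 37)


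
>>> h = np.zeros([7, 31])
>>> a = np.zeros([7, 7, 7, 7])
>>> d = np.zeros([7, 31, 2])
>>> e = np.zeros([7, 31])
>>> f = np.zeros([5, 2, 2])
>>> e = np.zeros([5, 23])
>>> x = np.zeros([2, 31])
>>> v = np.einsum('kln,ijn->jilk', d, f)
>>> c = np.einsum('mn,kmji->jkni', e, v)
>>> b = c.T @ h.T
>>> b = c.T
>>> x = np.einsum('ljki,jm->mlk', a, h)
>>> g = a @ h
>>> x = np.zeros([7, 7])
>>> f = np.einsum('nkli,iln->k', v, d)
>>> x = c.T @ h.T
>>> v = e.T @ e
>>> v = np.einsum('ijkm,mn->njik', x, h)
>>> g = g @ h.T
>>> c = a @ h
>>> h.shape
(7, 31)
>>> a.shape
(7, 7, 7, 7)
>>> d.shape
(7, 31, 2)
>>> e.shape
(5, 23)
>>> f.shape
(5,)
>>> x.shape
(7, 23, 2, 7)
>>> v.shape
(31, 23, 7, 2)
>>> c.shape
(7, 7, 7, 31)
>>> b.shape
(7, 23, 2, 31)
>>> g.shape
(7, 7, 7, 7)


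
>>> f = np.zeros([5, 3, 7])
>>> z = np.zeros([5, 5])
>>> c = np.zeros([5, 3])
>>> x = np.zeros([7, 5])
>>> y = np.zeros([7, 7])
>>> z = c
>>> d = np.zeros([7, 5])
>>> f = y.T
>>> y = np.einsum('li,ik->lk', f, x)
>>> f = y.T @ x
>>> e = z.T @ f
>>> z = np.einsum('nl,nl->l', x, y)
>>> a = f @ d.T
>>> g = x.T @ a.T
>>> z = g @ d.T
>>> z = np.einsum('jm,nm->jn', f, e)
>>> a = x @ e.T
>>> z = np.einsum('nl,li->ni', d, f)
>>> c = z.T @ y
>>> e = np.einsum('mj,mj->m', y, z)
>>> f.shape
(5, 5)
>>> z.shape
(7, 5)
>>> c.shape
(5, 5)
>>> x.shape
(7, 5)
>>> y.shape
(7, 5)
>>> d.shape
(7, 5)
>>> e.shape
(7,)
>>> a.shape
(7, 3)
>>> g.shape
(5, 5)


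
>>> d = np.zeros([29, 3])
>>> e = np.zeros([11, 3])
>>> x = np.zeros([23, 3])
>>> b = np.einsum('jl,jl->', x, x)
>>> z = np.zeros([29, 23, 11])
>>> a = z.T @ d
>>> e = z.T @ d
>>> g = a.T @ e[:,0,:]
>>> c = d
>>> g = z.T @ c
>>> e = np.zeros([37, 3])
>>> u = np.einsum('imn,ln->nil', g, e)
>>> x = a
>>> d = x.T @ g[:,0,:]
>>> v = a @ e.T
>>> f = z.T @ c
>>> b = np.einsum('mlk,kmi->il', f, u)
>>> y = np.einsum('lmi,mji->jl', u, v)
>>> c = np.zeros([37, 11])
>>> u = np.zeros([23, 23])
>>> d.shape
(3, 23, 3)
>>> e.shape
(37, 3)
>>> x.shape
(11, 23, 3)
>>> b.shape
(37, 23)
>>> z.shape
(29, 23, 11)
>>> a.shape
(11, 23, 3)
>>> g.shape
(11, 23, 3)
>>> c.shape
(37, 11)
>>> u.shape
(23, 23)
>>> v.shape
(11, 23, 37)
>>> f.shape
(11, 23, 3)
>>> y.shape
(23, 3)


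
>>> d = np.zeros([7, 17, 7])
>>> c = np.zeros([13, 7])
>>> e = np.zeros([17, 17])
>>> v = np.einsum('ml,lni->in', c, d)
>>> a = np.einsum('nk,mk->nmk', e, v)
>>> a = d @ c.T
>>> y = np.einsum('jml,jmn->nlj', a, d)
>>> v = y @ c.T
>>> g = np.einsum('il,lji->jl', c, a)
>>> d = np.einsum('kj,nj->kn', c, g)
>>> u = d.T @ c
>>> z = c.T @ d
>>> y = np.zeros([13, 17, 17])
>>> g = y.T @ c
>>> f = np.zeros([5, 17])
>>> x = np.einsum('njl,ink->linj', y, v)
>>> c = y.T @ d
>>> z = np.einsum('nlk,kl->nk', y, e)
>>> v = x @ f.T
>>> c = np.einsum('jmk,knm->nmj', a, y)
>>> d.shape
(13, 17)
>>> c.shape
(17, 17, 7)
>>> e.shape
(17, 17)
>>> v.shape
(17, 7, 13, 5)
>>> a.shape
(7, 17, 13)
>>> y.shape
(13, 17, 17)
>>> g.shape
(17, 17, 7)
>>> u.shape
(17, 7)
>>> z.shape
(13, 17)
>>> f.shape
(5, 17)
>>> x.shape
(17, 7, 13, 17)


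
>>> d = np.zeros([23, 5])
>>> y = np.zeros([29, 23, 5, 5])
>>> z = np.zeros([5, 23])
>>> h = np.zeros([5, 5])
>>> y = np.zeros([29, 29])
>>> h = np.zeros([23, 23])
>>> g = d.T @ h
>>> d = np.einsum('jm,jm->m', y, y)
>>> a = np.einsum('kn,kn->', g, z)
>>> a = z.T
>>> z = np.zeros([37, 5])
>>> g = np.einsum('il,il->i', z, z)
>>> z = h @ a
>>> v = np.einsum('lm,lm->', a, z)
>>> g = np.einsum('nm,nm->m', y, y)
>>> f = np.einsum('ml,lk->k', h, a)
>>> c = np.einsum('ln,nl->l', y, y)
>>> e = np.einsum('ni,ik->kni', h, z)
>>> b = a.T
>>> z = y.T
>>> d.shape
(29,)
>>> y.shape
(29, 29)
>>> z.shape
(29, 29)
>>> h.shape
(23, 23)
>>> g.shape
(29,)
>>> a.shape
(23, 5)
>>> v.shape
()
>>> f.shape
(5,)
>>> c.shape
(29,)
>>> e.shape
(5, 23, 23)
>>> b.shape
(5, 23)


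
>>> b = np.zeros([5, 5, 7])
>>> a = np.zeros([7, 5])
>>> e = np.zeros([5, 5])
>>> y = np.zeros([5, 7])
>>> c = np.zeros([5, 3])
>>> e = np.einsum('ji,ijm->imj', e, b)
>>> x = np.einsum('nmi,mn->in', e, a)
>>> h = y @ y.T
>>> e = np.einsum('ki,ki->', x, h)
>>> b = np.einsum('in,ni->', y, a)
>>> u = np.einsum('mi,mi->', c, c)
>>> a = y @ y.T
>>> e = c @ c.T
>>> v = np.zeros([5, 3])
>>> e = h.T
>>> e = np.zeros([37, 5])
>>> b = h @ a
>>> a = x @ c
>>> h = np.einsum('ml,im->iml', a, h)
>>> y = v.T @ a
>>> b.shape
(5, 5)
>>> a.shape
(5, 3)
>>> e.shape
(37, 5)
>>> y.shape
(3, 3)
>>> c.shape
(5, 3)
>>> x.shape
(5, 5)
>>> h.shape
(5, 5, 3)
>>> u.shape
()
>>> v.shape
(5, 3)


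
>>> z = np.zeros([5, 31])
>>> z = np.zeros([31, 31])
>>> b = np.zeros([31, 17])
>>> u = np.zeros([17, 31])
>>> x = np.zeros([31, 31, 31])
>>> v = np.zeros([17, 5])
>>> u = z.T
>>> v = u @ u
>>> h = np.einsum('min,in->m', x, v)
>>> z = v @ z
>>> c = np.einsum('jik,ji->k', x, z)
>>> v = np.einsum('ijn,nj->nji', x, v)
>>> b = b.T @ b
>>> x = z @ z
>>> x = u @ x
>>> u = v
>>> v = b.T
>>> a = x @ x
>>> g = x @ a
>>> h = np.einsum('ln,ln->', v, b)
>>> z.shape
(31, 31)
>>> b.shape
(17, 17)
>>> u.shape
(31, 31, 31)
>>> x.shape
(31, 31)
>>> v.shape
(17, 17)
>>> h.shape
()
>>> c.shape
(31,)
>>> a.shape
(31, 31)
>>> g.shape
(31, 31)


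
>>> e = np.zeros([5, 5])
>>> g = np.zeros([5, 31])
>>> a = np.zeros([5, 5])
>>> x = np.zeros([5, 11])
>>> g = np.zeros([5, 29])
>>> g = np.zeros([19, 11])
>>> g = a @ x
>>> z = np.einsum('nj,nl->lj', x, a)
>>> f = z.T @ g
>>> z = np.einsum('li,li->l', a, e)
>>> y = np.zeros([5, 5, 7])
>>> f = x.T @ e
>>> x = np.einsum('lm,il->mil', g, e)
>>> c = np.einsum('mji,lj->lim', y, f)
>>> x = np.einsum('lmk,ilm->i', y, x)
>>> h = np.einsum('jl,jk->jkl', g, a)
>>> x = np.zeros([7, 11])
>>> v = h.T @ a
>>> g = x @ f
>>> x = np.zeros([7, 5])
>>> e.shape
(5, 5)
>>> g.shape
(7, 5)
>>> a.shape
(5, 5)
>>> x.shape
(7, 5)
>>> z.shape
(5,)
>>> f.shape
(11, 5)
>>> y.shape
(5, 5, 7)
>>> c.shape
(11, 7, 5)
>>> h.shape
(5, 5, 11)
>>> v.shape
(11, 5, 5)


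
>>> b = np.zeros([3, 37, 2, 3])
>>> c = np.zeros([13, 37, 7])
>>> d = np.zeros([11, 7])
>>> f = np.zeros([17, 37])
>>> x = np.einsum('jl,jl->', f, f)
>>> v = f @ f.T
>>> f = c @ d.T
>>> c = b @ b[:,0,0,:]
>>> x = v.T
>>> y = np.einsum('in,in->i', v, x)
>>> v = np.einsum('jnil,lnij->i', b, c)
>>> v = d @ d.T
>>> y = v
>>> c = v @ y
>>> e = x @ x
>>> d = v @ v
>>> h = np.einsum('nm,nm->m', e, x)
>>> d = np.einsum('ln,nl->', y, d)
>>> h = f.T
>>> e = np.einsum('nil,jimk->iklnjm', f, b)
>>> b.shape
(3, 37, 2, 3)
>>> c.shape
(11, 11)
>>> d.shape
()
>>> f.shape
(13, 37, 11)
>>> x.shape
(17, 17)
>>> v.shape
(11, 11)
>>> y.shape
(11, 11)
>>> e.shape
(37, 3, 11, 13, 3, 2)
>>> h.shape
(11, 37, 13)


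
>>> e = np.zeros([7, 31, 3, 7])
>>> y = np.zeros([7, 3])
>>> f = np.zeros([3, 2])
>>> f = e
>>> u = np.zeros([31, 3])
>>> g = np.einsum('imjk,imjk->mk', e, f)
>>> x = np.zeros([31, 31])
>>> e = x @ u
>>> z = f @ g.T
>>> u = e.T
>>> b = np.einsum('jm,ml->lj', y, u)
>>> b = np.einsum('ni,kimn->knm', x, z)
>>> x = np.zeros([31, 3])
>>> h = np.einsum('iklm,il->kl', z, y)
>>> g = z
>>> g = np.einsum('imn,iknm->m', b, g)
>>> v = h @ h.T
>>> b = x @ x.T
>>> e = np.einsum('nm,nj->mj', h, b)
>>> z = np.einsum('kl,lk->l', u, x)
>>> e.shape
(3, 31)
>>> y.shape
(7, 3)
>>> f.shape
(7, 31, 3, 7)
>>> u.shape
(3, 31)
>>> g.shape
(31,)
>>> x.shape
(31, 3)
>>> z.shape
(31,)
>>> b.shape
(31, 31)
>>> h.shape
(31, 3)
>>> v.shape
(31, 31)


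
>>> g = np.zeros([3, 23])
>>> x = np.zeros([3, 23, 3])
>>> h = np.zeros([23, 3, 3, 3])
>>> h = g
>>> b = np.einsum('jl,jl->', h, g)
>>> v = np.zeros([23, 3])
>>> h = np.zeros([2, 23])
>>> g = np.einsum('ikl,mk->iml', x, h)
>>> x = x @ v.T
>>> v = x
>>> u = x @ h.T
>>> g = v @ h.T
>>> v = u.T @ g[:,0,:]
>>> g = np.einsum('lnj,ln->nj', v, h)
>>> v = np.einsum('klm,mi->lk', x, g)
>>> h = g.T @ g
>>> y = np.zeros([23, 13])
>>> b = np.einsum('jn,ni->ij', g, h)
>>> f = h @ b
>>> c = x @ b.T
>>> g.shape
(23, 2)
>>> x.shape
(3, 23, 23)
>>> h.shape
(2, 2)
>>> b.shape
(2, 23)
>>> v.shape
(23, 3)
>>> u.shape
(3, 23, 2)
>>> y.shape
(23, 13)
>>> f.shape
(2, 23)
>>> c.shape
(3, 23, 2)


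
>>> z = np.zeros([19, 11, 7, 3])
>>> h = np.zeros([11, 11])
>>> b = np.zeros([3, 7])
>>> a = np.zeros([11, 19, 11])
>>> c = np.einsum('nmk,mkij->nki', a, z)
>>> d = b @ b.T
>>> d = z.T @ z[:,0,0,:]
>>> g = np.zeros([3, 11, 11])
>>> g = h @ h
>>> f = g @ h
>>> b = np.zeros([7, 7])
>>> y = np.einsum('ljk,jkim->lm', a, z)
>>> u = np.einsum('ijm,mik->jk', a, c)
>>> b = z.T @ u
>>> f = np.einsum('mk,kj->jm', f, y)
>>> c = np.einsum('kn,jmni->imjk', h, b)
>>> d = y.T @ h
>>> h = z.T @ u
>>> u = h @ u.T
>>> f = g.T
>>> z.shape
(19, 11, 7, 3)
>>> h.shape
(3, 7, 11, 7)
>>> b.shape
(3, 7, 11, 7)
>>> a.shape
(11, 19, 11)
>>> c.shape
(7, 7, 3, 11)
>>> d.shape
(3, 11)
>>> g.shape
(11, 11)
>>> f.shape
(11, 11)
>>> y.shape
(11, 3)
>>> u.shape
(3, 7, 11, 19)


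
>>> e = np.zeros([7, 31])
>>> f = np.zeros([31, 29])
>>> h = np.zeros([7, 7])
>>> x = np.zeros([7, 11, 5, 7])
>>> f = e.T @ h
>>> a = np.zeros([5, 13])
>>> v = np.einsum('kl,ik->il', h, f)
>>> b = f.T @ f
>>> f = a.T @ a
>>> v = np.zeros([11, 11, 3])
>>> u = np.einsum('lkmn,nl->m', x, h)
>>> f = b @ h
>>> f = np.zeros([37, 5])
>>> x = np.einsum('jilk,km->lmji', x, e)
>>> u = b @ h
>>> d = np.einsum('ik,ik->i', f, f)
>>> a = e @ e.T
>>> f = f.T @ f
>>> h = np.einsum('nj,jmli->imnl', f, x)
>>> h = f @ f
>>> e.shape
(7, 31)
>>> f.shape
(5, 5)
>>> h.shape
(5, 5)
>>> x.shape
(5, 31, 7, 11)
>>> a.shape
(7, 7)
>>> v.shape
(11, 11, 3)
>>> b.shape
(7, 7)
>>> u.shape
(7, 7)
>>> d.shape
(37,)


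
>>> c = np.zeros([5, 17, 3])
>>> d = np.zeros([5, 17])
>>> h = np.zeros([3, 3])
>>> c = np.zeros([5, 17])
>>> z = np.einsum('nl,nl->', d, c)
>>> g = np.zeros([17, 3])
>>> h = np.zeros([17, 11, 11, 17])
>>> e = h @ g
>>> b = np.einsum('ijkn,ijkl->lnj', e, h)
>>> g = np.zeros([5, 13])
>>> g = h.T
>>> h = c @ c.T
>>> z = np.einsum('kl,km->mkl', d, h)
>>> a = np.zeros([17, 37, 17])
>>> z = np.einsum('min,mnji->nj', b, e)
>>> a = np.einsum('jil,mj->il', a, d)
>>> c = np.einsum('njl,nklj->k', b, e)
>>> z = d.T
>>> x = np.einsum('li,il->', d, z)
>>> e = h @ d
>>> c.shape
(11,)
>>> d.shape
(5, 17)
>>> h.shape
(5, 5)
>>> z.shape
(17, 5)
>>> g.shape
(17, 11, 11, 17)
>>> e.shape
(5, 17)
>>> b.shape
(17, 3, 11)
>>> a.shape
(37, 17)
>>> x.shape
()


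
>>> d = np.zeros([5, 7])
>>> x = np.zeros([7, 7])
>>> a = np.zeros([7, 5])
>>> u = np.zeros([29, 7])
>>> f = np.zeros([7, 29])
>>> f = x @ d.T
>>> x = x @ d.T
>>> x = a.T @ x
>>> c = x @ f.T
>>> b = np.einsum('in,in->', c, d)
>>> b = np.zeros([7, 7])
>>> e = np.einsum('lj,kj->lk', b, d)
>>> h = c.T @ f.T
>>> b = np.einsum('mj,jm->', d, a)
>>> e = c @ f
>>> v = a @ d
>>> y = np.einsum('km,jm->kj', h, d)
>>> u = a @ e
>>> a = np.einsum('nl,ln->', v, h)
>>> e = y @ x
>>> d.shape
(5, 7)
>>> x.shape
(5, 5)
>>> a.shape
()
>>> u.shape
(7, 5)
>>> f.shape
(7, 5)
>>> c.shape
(5, 7)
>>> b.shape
()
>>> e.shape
(7, 5)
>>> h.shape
(7, 7)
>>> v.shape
(7, 7)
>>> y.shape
(7, 5)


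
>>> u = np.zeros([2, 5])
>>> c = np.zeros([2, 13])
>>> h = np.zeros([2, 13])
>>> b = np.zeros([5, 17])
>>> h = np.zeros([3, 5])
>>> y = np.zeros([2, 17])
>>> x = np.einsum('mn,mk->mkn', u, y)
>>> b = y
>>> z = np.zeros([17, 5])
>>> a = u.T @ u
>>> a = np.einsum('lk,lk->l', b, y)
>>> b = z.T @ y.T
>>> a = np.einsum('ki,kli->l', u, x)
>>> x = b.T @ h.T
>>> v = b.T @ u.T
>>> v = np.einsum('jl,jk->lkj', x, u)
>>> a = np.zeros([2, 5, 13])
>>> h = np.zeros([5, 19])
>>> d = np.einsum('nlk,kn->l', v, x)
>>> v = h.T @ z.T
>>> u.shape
(2, 5)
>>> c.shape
(2, 13)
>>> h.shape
(5, 19)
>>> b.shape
(5, 2)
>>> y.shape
(2, 17)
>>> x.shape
(2, 3)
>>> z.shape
(17, 5)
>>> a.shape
(2, 5, 13)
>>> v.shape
(19, 17)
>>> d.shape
(5,)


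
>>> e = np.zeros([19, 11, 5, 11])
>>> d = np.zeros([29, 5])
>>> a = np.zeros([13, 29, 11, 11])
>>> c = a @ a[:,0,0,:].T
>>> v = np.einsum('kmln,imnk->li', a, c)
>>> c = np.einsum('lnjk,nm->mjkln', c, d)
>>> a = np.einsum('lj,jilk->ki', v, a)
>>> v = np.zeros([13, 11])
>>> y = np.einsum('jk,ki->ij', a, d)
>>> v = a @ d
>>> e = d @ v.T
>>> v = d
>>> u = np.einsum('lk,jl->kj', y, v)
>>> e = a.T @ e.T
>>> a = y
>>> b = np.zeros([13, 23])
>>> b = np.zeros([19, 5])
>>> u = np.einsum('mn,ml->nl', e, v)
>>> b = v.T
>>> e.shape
(29, 29)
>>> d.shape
(29, 5)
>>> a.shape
(5, 11)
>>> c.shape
(5, 11, 13, 13, 29)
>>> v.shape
(29, 5)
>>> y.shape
(5, 11)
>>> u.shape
(29, 5)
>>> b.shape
(5, 29)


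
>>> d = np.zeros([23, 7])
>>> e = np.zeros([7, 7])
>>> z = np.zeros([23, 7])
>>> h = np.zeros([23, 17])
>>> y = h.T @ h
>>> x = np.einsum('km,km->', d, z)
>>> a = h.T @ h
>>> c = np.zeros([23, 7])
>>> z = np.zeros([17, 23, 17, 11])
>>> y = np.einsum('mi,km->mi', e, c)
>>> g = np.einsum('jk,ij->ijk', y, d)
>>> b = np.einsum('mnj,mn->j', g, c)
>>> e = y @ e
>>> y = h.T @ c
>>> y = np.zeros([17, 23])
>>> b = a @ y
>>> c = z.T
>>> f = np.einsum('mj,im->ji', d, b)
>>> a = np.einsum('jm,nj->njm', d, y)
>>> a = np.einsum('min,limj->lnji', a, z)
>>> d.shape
(23, 7)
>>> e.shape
(7, 7)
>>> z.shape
(17, 23, 17, 11)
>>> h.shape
(23, 17)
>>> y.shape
(17, 23)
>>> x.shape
()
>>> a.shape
(17, 7, 11, 23)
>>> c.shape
(11, 17, 23, 17)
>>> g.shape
(23, 7, 7)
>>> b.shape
(17, 23)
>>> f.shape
(7, 17)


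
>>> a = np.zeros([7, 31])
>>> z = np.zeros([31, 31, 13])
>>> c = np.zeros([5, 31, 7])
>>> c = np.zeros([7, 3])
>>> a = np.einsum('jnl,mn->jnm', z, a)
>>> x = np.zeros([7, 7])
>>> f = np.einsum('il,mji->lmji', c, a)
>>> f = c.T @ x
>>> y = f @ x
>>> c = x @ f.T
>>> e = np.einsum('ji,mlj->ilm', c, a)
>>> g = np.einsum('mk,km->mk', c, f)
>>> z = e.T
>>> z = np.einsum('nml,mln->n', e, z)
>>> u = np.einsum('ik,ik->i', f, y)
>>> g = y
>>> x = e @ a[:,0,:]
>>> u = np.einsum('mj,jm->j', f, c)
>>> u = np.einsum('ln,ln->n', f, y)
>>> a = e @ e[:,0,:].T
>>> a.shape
(3, 31, 3)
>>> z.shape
(3,)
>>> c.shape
(7, 3)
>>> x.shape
(3, 31, 7)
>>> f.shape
(3, 7)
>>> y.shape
(3, 7)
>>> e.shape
(3, 31, 31)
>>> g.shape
(3, 7)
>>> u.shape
(7,)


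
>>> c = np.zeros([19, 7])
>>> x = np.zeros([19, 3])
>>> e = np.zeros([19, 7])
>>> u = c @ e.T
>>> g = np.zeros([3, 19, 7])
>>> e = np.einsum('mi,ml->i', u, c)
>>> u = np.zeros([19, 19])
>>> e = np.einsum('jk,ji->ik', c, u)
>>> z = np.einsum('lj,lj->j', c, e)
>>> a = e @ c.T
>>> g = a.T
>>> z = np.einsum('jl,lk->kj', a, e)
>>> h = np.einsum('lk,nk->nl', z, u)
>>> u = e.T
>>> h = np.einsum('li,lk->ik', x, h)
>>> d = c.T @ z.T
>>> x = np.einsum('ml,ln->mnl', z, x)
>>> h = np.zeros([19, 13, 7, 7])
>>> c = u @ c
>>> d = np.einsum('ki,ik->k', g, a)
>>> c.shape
(7, 7)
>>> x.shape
(7, 3, 19)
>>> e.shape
(19, 7)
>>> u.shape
(7, 19)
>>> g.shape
(19, 19)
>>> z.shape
(7, 19)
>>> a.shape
(19, 19)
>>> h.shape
(19, 13, 7, 7)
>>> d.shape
(19,)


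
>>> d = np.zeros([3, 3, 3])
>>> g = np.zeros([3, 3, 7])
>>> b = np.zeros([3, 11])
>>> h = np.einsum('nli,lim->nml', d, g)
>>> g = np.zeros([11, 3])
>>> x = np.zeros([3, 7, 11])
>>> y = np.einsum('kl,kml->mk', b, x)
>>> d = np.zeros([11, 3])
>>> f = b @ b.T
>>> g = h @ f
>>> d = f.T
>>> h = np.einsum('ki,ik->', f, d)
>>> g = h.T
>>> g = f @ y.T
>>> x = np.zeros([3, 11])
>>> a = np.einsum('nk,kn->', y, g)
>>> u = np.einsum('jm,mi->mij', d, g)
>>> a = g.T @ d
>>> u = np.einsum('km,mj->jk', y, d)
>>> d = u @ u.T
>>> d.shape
(3, 3)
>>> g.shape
(3, 7)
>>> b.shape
(3, 11)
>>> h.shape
()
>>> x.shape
(3, 11)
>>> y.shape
(7, 3)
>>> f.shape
(3, 3)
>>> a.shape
(7, 3)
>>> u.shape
(3, 7)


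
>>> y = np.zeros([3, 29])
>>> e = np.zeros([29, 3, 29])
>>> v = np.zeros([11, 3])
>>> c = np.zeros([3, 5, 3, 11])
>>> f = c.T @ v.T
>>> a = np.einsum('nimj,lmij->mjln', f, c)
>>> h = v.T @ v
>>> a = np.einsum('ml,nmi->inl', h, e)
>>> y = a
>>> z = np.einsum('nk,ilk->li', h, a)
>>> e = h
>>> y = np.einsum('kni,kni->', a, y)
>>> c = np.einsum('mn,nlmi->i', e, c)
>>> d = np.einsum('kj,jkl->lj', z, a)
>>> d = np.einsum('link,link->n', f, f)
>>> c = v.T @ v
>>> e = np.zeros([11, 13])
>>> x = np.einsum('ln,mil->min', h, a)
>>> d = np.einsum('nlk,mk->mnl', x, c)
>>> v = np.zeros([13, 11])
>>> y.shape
()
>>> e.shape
(11, 13)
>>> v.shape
(13, 11)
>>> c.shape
(3, 3)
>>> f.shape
(11, 3, 5, 11)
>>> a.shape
(29, 29, 3)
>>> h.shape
(3, 3)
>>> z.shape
(29, 29)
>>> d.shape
(3, 29, 29)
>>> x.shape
(29, 29, 3)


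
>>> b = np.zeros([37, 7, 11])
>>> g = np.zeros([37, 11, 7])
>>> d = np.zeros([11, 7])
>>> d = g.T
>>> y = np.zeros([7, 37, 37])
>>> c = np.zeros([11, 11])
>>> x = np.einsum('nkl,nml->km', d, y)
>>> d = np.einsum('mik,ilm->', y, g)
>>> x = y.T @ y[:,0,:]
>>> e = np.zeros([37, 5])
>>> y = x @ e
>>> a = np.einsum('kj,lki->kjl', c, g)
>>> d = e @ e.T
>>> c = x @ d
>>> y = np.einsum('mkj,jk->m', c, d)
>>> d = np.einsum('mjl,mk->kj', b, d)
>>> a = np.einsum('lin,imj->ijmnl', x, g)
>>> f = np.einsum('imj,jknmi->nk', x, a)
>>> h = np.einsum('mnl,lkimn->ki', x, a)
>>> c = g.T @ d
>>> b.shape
(37, 7, 11)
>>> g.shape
(37, 11, 7)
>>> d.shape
(37, 7)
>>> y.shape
(37,)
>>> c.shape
(7, 11, 7)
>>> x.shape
(37, 37, 37)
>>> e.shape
(37, 5)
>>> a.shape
(37, 7, 11, 37, 37)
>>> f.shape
(11, 7)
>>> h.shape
(7, 11)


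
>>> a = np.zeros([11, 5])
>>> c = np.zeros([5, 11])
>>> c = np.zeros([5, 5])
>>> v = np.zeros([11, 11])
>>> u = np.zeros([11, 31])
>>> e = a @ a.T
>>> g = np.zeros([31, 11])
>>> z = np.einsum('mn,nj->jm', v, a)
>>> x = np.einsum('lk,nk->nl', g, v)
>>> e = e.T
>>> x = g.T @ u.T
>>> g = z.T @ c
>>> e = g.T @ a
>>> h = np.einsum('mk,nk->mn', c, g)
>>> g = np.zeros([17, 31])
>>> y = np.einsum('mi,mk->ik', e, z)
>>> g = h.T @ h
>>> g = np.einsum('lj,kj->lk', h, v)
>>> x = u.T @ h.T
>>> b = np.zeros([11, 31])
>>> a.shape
(11, 5)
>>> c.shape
(5, 5)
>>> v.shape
(11, 11)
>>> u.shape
(11, 31)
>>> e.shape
(5, 5)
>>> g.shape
(5, 11)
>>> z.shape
(5, 11)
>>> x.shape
(31, 5)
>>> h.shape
(5, 11)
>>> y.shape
(5, 11)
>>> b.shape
(11, 31)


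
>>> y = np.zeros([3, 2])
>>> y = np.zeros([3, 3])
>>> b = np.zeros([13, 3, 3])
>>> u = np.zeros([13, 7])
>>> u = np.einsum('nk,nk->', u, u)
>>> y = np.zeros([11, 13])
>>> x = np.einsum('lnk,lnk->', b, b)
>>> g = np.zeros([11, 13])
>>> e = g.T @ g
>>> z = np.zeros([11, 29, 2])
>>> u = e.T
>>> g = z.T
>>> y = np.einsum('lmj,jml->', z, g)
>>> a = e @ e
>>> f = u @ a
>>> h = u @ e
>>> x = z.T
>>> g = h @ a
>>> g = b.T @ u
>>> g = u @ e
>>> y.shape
()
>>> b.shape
(13, 3, 3)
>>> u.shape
(13, 13)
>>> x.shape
(2, 29, 11)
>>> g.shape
(13, 13)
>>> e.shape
(13, 13)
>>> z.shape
(11, 29, 2)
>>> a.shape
(13, 13)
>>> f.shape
(13, 13)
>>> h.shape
(13, 13)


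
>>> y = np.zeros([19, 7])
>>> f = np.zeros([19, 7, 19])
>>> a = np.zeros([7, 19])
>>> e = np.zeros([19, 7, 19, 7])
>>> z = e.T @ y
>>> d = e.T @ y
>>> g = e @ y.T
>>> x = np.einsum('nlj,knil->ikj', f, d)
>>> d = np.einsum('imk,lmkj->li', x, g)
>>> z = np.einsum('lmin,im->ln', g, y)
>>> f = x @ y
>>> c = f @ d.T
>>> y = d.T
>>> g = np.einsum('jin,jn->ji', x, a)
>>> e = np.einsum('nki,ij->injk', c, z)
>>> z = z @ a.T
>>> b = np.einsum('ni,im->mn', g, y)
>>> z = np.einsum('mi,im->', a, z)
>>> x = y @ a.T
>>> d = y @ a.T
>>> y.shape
(7, 19)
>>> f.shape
(7, 7, 7)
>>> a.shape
(7, 19)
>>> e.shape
(19, 7, 19, 7)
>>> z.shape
()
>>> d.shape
(7, 7)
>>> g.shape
(7, 7)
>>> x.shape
(7, 7)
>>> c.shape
(7, 7, 19)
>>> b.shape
(19, 7)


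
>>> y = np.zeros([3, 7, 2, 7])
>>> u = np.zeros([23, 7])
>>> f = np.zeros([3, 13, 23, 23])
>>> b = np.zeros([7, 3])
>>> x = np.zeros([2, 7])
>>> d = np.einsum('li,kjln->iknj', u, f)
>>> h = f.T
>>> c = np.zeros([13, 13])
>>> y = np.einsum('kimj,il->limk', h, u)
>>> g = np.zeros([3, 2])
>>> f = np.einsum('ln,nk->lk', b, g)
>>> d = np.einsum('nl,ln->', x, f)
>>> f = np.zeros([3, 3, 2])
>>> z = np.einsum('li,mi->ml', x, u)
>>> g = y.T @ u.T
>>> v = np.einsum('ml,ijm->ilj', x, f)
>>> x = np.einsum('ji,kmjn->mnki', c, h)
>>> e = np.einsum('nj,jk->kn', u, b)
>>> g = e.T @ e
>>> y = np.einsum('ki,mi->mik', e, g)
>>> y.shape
(23, 23, 3)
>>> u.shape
(23, 7)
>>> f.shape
(3, 3, 2)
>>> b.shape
(7, 3)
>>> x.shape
(23, 3, 23, 13)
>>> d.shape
()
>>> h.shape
(23, 23, 13, 3)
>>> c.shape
(13, 13)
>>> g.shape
(23, 23)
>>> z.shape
(23, 2)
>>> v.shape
(3, 7, 3)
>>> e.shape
(3, 23)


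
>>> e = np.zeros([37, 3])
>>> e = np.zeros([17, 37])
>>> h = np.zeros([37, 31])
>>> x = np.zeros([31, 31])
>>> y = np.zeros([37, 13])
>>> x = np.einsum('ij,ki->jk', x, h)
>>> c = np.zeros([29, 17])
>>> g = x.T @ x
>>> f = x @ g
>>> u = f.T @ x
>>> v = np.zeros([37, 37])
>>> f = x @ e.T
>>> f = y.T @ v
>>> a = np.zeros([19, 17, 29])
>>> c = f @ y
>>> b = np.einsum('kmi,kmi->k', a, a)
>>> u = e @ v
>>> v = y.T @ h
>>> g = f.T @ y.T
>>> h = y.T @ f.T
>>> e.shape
(17, 37)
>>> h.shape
(13, 13)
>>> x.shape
(31, 37)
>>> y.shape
(37, 13)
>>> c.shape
(13, 13)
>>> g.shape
(37, 37)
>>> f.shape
(13, 37)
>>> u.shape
(17, 37)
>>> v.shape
(13, 31)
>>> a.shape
(19, 17, 29)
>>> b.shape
(19,)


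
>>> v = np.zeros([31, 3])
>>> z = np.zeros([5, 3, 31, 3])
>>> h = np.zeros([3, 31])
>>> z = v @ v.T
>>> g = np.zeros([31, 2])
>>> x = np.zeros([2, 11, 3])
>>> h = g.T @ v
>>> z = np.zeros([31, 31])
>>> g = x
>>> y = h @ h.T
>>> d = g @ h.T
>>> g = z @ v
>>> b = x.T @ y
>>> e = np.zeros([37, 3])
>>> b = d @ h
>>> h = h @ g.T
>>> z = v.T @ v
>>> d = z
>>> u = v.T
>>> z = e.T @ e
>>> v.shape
(31, 3)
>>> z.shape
(3, 3)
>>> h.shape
(2, 31)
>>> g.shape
(31, 3)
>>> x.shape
(2, 11, 3)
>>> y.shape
(2, 2)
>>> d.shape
(3, 3)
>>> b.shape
(2, 11, 3)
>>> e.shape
(37, 3)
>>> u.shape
(3, 31)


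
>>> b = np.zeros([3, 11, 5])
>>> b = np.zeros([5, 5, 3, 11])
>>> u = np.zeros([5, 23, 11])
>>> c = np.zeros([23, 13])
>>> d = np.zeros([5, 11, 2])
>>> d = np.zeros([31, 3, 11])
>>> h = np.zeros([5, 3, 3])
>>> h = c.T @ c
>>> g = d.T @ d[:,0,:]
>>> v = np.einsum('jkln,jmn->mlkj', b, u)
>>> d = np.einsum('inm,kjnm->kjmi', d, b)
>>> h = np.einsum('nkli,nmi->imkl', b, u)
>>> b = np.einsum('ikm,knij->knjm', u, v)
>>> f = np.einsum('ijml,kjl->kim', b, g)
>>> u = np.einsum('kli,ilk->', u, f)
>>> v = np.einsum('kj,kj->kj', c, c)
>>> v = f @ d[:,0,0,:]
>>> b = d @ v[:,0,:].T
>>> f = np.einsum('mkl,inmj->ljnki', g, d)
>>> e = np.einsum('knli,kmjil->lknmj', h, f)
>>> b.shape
(5, 5, 11, 11)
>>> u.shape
()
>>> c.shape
(23, 13)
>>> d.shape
(5, 5, 11, 31)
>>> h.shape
(11, 23, 5, 3)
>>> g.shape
(11, 3, 11)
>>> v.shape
(11, 23, 31)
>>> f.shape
(11, 31, 5, 3, 5)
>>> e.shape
(5, 11, 23, 31, 5)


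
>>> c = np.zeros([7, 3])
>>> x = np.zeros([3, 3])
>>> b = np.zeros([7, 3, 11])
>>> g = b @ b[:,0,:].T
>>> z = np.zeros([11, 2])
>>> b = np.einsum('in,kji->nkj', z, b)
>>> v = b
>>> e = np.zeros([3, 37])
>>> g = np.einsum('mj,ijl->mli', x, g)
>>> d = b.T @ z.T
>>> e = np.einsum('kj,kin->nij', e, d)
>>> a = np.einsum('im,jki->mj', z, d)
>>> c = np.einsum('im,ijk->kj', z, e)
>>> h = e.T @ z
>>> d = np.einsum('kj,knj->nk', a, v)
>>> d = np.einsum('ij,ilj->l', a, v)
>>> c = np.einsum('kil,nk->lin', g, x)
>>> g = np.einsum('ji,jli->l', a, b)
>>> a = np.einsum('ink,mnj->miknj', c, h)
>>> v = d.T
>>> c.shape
(7, 7, 3)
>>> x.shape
(3, 3)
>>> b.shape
(2, 7, 3)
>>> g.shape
(7,)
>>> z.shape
(11, 2)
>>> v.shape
(7,)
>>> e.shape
(11, 7, 37)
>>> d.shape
(7,)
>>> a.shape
(37, 7, 3, 7, 2)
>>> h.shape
(37, 7, 2)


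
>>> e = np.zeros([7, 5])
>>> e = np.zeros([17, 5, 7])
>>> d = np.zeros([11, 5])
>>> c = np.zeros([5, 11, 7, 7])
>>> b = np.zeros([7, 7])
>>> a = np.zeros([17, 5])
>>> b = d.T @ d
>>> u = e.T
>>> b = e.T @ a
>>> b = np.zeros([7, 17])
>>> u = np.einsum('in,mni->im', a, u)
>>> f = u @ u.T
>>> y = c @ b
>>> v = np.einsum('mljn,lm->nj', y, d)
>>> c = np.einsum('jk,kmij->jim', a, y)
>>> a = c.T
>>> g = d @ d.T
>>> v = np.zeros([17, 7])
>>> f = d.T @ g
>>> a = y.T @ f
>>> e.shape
(17, 5, 7)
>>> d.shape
(11, 5)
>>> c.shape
(17, 7, 11)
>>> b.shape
(7, 17)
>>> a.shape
(17, 7, 11, 11)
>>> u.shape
(17, 7)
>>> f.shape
(5, 11)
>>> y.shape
(5, 11, 7, 17)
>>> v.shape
(17, 7)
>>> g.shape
(11, 11)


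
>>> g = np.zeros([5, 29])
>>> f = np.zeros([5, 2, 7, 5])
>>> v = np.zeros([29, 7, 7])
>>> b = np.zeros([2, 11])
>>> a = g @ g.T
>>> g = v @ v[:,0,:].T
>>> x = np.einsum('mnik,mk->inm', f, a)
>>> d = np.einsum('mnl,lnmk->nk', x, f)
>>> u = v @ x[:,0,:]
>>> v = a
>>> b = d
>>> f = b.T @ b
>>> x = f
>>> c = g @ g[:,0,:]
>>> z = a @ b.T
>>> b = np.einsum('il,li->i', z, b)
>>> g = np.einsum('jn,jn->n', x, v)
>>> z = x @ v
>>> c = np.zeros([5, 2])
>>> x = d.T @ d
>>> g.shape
(5,)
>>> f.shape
(5, 5)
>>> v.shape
(5, 5)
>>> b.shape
(5,)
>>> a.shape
(5, 5)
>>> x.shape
(5, 5)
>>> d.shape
(2, 5)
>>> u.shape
(29, 7, 5)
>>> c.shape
(5, 2)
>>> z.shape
(5, 5)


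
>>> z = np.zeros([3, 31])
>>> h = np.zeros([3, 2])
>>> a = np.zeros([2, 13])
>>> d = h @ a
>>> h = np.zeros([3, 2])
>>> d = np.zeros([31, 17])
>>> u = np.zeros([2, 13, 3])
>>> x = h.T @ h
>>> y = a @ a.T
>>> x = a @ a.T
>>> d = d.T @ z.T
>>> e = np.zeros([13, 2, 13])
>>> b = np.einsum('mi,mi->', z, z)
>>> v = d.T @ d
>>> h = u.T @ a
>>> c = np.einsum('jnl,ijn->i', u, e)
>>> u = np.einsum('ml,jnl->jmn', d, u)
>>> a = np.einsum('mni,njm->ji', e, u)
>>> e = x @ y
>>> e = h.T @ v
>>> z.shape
(3, 31)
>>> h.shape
(3, 13, 13)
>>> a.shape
(17, 13)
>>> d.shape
(17, 3)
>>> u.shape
(2, 17, 13)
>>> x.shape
(2, 2)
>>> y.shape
(2, 2)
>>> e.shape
(13, 13, 3)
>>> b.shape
()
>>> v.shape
(3, 3)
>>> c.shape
(13,)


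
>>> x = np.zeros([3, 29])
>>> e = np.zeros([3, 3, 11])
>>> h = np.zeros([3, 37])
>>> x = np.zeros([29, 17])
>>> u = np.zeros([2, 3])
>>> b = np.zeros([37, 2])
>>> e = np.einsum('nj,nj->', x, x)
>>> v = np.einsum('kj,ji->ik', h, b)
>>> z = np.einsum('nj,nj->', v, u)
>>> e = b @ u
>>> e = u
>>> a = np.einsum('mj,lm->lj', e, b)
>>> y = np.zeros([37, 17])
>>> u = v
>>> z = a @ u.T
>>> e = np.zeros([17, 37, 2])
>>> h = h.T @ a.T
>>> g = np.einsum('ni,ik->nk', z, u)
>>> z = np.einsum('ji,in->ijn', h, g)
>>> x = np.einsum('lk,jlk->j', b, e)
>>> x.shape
(17,)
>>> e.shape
(17, 37, 2)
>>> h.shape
(37, 37)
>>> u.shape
(2, 3)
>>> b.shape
(37, 2)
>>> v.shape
(2, 3)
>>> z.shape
(37, 37, 3)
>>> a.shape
(37, 3)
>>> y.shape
(37, 17)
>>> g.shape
(37, 3)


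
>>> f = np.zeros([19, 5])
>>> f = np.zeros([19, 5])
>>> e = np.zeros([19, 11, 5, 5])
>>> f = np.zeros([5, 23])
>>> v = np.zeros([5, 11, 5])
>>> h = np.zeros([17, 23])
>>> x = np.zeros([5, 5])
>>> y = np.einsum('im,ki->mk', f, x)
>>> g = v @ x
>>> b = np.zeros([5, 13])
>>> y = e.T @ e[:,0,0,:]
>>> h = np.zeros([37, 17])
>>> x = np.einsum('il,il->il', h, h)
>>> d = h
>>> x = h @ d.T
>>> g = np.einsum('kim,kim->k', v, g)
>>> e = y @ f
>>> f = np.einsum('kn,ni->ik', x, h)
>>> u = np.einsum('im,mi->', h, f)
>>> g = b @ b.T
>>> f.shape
(17, 37)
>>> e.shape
(5, 5, 11, 23)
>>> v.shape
(5, 11, 5)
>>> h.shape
(37, 17)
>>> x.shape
(37, 37)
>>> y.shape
(5, 5, 11, 5)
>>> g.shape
(5, 5)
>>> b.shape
(5, 13)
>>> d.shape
(37, 17)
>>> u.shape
()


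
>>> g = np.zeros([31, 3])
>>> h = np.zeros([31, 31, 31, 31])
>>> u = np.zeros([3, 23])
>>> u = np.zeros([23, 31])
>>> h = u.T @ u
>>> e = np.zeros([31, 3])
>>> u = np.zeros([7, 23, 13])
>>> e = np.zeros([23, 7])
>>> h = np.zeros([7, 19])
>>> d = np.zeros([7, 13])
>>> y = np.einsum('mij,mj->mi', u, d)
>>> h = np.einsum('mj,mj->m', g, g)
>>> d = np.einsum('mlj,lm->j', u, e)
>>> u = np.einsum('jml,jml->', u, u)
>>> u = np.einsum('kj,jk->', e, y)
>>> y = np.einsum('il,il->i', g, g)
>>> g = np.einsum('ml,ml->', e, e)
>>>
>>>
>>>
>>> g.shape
()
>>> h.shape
(31,)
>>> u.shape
()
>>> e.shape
(23, 7)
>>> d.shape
(13,)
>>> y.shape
(31,)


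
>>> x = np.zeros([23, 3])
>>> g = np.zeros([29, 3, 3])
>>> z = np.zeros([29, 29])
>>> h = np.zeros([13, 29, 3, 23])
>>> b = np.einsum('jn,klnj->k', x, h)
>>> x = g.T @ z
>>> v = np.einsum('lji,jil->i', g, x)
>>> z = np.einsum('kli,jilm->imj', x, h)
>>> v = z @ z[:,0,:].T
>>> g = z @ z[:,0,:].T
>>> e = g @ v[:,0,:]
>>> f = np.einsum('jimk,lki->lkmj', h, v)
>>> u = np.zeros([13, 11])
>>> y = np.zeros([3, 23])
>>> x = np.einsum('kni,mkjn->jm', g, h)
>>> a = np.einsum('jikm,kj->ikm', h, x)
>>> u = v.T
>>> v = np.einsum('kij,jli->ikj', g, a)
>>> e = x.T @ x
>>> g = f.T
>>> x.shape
(3, 13)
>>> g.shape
(13, 3, 23, 29)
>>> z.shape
(29, 23, 13)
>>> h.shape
(13, 29, 3, 23)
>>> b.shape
(13,)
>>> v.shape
(23, 29, 29)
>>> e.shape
(13, 13)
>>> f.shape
(29, 23, 3, 13)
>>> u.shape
(29, 23, 29)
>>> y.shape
(3, 23)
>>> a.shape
(29, 3, 23)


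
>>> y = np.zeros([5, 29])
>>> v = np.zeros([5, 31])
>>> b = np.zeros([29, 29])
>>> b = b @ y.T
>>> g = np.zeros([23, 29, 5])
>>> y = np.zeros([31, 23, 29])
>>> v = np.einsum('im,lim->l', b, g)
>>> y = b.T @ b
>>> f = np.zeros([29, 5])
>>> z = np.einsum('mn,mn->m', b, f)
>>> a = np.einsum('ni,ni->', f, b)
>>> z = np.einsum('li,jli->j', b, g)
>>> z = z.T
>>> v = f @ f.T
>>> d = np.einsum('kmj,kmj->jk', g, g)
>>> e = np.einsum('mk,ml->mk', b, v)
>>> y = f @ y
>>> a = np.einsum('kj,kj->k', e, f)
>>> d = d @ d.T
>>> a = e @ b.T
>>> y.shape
(29, 5)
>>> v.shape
(29, 29)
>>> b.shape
(29, 5)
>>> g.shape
(23, 29, 5)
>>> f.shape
(29, 5)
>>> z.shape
(23,)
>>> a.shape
(29, 29)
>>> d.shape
(5, 5)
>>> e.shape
(29, 5)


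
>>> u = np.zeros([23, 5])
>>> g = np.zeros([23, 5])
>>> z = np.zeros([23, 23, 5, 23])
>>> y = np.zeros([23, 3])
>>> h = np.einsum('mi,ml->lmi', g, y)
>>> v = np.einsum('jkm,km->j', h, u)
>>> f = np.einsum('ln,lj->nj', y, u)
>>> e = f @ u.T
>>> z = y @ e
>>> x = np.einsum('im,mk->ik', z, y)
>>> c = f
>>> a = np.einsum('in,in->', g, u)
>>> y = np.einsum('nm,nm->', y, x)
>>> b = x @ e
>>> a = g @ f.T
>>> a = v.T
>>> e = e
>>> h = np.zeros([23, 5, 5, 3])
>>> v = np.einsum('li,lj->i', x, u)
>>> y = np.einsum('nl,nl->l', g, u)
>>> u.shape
(23, 5)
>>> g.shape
(23, 5)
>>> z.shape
(23, 23)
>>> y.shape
(5,)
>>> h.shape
(23, 5, 5, 3)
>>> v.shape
(3,)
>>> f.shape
(3, 5)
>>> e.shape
(3, 23)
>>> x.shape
(23, 3)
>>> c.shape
(3, 5)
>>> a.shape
(3,)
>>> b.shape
(23, 23)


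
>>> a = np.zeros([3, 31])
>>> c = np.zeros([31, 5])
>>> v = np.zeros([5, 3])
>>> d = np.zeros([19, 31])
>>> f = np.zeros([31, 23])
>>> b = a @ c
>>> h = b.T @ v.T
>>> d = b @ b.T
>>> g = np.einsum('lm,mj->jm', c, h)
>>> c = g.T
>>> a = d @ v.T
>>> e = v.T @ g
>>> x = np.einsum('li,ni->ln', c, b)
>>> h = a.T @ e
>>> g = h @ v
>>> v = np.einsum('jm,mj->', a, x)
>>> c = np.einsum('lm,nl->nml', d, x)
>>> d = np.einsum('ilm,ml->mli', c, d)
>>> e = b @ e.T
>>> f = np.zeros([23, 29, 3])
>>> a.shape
(3, 5)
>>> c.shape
(5, 3, 3)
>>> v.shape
()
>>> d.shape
(3, 3, 5)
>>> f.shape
(23, 29, 3)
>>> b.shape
(3, 5)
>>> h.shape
(5, 5)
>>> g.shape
(5, 3)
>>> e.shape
(3, 3)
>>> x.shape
(5, 3)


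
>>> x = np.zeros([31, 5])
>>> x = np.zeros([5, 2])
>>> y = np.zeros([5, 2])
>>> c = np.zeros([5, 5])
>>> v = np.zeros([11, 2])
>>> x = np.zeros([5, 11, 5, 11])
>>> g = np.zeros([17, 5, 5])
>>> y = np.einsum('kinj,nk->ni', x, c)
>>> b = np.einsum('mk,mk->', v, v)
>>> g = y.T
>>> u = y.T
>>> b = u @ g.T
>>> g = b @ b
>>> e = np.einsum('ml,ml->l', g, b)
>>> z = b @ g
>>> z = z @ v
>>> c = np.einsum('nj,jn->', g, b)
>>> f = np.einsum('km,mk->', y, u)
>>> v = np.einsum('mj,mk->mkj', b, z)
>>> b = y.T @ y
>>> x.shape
(5, 11, 5, 11)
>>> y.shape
(5, 11)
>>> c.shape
()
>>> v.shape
(11, 2, 11)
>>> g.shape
(11, 11)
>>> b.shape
(11, 11)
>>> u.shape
(11, 5)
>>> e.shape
(11,)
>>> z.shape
(11, 2)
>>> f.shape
()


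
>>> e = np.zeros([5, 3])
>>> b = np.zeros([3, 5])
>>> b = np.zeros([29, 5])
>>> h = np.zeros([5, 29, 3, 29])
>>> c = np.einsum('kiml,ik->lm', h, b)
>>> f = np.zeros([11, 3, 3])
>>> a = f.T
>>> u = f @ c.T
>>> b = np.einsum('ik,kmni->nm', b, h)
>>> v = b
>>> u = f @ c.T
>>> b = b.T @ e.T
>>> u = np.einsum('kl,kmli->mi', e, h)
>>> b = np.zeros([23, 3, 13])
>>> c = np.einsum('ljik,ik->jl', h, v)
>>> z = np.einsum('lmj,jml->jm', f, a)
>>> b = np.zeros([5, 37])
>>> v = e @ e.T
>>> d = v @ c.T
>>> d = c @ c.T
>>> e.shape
(5, 3)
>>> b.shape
(5, 37)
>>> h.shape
(5, 29, 3, 29)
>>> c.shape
(29, 5)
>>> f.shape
(11, 3, 3)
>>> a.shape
(3, 3, 11)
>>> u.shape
(29, 29)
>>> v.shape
(5, 5)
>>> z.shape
(3, 3)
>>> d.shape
(29, 29)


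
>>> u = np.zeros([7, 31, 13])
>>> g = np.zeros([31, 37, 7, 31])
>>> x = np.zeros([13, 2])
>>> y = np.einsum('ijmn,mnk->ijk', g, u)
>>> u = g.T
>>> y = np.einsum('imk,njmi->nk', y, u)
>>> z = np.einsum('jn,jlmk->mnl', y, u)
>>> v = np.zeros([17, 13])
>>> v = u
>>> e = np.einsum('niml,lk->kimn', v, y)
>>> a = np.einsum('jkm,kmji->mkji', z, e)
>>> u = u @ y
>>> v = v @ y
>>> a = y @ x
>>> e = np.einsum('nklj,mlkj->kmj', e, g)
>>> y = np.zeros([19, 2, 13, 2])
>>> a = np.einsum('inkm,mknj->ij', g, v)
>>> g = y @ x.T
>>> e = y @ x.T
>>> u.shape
(31, 7, 37, 13)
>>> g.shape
(19, 2, 13, 13)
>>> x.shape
(13, 2)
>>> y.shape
(19, 2, 13, 2)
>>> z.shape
(37, 13, 7)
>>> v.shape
(31, 7, 37, 13)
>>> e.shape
(19, 2, 13, 13)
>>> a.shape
(31, 13)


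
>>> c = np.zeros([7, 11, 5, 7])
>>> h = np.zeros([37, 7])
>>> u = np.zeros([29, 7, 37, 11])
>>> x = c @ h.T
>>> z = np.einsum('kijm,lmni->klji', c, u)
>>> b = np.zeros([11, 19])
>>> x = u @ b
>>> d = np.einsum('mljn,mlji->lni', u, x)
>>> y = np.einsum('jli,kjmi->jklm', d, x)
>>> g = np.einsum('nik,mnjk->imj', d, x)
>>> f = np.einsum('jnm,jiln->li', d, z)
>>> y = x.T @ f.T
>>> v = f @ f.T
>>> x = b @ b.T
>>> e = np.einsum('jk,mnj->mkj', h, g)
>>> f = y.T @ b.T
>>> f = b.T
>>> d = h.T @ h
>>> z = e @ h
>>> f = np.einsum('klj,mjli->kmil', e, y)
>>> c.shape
(7, 11, 5, 7)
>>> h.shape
(37, 7)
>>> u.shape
(29, 7, 37, 11)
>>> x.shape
(11, 11)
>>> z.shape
(11, 7, 7)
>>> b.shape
(11, 19)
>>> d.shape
(7, 7)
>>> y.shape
(19, 37, 7, 5)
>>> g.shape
(11, 29, 37)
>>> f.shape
(11, 19, 5, 7)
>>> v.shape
(5, 5)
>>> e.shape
(11, 7, 37)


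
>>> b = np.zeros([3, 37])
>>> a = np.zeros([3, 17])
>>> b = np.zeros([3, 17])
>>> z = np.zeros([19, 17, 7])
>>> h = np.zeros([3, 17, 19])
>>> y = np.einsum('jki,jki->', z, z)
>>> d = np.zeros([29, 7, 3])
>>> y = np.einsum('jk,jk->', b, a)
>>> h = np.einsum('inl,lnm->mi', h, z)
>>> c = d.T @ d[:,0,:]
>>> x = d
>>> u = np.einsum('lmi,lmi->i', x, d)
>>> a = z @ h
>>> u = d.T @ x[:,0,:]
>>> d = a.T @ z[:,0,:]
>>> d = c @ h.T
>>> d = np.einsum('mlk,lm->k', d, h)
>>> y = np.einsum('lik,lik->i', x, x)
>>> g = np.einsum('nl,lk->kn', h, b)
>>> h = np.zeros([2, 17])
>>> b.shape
(3, 17)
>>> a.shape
(19, 17, 3)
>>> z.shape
(19, 17, 7)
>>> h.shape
(2, 17)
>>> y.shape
(7,)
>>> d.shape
(7,)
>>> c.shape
(3, 7, 3)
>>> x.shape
(29, 7, 3)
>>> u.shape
(3, 7, 3)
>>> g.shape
(17, 7)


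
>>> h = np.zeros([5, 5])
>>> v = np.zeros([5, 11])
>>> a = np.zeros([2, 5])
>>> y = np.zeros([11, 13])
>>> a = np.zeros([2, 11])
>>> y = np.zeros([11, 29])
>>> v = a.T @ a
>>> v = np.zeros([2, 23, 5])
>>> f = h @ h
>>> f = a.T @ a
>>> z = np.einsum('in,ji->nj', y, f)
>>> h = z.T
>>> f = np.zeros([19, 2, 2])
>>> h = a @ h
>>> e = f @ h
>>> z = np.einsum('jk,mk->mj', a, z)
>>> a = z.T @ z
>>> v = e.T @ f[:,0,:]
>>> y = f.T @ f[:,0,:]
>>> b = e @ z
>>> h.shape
(2, 29)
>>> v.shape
(29, 2, 2)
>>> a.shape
(2, 2)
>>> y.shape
(2, 2, 2)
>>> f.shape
(19, 2, 2)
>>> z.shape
(29, 2)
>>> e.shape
(19, 2, 29)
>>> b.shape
(19, 2, 2)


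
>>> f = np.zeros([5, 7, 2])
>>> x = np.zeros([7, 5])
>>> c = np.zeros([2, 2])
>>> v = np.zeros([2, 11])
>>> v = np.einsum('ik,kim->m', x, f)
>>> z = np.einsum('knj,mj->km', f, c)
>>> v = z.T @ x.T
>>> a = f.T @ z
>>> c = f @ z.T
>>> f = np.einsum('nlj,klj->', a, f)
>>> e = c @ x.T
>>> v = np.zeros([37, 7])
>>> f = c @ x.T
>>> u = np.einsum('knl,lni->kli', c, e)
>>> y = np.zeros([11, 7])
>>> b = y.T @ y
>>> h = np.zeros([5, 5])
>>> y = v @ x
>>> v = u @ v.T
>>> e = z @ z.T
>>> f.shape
(5, 7, 7)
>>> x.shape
(7, 5)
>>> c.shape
(5, 7, 5)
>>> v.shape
(5, 5, 37)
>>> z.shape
(5, 2)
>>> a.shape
(2, 7, 2)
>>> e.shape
(5, 5)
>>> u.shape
(5, 5, 7)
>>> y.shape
(37, 5)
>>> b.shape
(7, 7)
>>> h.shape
(5, 5)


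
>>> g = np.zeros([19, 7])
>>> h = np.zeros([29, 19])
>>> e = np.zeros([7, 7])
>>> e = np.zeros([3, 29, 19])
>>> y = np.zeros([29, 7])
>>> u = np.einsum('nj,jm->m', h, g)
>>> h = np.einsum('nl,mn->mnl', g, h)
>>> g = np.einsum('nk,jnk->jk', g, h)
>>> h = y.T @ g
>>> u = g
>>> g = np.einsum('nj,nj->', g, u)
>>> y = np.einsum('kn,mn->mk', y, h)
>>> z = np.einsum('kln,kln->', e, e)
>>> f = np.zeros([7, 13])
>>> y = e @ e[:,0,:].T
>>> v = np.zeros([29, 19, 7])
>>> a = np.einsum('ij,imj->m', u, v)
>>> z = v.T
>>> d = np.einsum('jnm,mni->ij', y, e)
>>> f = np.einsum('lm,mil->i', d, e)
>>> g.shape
()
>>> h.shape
(7, 7)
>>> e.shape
(3, 29, 19)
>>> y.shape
(3, 29, 3)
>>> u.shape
(29, 7)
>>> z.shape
(7, 19, 29)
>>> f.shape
(29,)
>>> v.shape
(29, 19, 7)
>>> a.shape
(19,)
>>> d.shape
(19, 3)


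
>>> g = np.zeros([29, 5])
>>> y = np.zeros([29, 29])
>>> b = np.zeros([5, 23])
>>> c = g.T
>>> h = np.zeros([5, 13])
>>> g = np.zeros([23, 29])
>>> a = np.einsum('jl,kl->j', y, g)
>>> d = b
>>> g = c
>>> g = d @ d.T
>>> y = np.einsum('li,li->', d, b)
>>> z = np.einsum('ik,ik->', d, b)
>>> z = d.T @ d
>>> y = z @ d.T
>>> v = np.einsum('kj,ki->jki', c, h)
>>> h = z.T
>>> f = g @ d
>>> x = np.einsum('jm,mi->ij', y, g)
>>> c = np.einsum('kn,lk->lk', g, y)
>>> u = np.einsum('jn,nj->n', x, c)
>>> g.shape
(5, 5)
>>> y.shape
(23, 5)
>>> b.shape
(5, 23)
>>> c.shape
(23, 5)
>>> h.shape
(23, 23)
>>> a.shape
(29,)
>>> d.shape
(5, 23)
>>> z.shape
(23, 23)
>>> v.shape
(29, 5, 13)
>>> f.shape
(5, 23)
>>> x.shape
(5, 23)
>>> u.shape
(23,)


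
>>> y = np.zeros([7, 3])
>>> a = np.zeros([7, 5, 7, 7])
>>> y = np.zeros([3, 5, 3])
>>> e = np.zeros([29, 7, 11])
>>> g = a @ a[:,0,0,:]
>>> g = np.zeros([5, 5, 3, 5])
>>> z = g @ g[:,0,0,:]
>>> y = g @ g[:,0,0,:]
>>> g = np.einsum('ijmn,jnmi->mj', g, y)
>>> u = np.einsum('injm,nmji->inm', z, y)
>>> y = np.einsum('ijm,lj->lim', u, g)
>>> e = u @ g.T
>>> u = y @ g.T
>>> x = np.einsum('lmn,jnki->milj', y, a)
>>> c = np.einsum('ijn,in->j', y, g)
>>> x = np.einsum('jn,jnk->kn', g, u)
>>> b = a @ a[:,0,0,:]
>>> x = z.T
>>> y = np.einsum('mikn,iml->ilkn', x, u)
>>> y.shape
(3, 3, 5, 5)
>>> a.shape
(7, 5, 7, 7)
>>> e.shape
(5, 5, 3)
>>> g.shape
(3, 5)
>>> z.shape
(5, 5, 3, 5)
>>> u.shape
(3, 5, 3)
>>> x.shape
(5, 3, 5, 5)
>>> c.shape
(5,)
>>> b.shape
(7, 5, 7, 7)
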